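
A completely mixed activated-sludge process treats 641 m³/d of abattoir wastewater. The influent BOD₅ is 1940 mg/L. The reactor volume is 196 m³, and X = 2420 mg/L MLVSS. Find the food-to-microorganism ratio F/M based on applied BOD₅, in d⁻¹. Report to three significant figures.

Food-to-microorganism ratio F/M = Q S₀ / (V X) = 641 × 1940 / (196.0 × 2420) = 2.622 d⁻¹.

F/M ≈ 2.62 d⁻¹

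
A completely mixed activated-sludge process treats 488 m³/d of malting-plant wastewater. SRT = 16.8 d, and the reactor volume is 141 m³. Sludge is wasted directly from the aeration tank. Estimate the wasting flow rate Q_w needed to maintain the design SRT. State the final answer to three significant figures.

Q_w ≈ 8.39 m³/d

With mixed-liquor wasting, θ_c = V/Q_w, so Q_w = V/θ_c = 141.0/16.8 = 8.393 m³/d.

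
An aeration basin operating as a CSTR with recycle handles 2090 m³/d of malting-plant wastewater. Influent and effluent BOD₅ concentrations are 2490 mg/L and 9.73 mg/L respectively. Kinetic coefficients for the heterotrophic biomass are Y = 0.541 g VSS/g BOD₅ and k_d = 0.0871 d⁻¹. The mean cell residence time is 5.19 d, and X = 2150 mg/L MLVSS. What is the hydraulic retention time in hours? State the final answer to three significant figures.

τ ≈ 53.5 h

Steady-state biomass mass balance: V·X·(1 + k_d·θ_c) = Y·Q·(S₀ − S)·θ_c, so V = 0.541 × 2090 × (2490 − 9.73) × 5.19 / [2150 × (1 + 0.0871 × 5.19)] = 1.46×10^7 / 3122 = 4662 m³.
τ = V/Q = 4662/2090 = 2.231 d, or 53.54 h.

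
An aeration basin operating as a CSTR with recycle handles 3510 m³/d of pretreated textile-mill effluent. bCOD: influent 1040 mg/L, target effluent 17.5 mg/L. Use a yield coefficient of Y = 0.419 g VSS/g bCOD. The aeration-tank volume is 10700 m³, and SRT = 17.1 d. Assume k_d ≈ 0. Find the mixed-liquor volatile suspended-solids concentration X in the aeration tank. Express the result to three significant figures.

Without decay, X = Y Q (S₀−S) θ_c / V = 0.419 × 3510 × (1040 − 17.5) × 17.1 / 10700 = 2403 mg/L.

X ≈ 2400 mg/L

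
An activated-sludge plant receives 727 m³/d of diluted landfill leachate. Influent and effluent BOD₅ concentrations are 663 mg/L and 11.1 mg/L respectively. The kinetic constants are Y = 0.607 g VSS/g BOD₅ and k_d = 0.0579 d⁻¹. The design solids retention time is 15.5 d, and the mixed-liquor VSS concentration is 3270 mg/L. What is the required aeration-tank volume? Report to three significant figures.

Steady-state biomass mass balance: V·X·(1 + k_d·θ_c) = Y·Q·(S₀ − S)·θ_c, so V = 0.607 × 727 × (663 − 11.1) × 15.5 / [3270 × (1 + 0.0579 × 15.5)] = 4.46×10^6 / 6205 = 718.7 m³.

V ≈ 719 m³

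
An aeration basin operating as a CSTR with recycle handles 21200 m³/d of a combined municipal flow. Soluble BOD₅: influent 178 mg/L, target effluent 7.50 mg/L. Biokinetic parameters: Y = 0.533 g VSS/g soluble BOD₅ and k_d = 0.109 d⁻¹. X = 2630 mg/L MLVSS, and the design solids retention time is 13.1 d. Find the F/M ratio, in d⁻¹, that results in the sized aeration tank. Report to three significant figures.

F/M ≈ 0.363 d⁻¹

From the SRT design equation V = Y Q (S₀−S) θ_c / [X (1 + k_d θ_c)] = 0.533 × 21200 × (178 − 7.50) × 13.1 / [2630 × (1 + 0.109 × 13.1)] = 2.52×10^7 / 6385 = 3953 m³.
Food-to-microorganism ratio F/M = Q S₀ / (V X) = 21200 × 178 / (3953 × 2630) = 0.3630 d⁻¹.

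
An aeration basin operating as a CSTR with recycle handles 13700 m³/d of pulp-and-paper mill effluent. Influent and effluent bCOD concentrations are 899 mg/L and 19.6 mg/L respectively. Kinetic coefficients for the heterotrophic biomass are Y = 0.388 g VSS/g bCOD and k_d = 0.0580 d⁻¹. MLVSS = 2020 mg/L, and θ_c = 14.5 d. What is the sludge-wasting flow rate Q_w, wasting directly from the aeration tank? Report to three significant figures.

From the SRT design equation V = Y Q (S₀−S) θ_c / [X (1 + k_d θ_c)] = 0.388 × 13700 × (899 − 19.6) × 14.5 / [2020 × (1 + 0.0580 × 14.5)] = 6.78×10^7 / 3719 = 18226 m³.
With mixed-liquor wasting, θ_c = V/Q_w, so Q_w = V/θ_c = 18226/14.5 = 1257 m³/d.

Q_w ≈ 1260 m³/d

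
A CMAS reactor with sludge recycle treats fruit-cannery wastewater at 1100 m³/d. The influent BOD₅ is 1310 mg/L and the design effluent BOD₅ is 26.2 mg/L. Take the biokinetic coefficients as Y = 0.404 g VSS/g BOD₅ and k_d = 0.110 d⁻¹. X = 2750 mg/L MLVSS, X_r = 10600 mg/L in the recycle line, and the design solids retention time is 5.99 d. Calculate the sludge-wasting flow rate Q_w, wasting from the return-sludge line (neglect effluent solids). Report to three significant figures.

Steady-state biomass mass balance: V·X·(1 + k_d·θ_c) = Y·Q·(S₀ − S)·θ_c, so V = 0.404 × 1100 × (1310 − 26.2) × 5.99 / [2750 × (1 + 0.110 × 5.99)] = 3.42×10^6 / 4562 = 749.1 m³.
Wasting from the return line (neglecting effluent solids): Q_w = V·X / (θ_c·X_r) = 749.1 × 2750 / (5.99 × 10600) = 32.44 m³/d.

Q_w ≈ 32.4 m³/d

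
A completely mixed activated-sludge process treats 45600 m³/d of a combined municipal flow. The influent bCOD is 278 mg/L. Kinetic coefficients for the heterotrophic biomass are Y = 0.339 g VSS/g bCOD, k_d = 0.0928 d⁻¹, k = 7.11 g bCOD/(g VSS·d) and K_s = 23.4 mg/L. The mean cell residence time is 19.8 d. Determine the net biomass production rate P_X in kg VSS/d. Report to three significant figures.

Effluent substrate depends only on kinetics and SRT: S = K_s(1 + k_d θ_c) / [θ_c(Yk − k_d) − 1] = 23.4 × (1 + 0.0928 × 19.8) / [19.8 × (0.339 × 7.11 − 0.0928) − 1] = 66.40 / 44.89 = 1.479 mg/L.
Y_obs = Y / (1 + k_d θ_c) = 0.339 / (1 + 0.0928 × 19.8) = 0.339 / 2.837 = 0.1195.
Q·(S₀ − S) = 45600 × (278 − 1.48) × 10⁻³ = 12609 kg/d removed.
Net biomass production P_X = Y_obs × Q·(S₀ − S) = 0.1195 × 12609 = 1506 kg VSS/d.

P_X ≈ 1510 kg VSS/d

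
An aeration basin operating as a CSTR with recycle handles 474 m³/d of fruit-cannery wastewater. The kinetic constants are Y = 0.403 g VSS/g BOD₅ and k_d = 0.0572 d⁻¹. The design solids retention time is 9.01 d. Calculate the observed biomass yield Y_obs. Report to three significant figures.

Y_obs ≈ 0.266 g VSS/g BOD₅

Observed yield with endogenous decay: Y_obs = Y / (1 + k_d·θ_c) = 0.403 / (1 + 0.0572 × 9.01) = 0.403 / 1.515 = 0.2659 g VSS/g BOD₅.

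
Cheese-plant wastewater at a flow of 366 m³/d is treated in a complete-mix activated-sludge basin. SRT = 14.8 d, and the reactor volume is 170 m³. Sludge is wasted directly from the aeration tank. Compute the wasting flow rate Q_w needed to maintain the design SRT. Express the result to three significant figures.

Wasting from the aeration tank: Q_w = V / θ_c = 170.0 / 14.8 = 11.49 m³/d.

Q_w ≈ 11.5 m³/d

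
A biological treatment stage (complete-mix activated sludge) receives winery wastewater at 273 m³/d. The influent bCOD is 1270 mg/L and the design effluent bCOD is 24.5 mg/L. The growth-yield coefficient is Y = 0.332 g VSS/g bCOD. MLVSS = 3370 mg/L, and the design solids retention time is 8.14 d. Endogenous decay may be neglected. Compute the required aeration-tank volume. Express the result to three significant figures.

V ≈ 273 m³

Biomass mass balance (decay neglected): V·X = Y·Q·(S₀ − S)·θ_c, so V = 0.332 × 273 × (1270 − 24.5) × 8.14 / 3370 = 272.7 m³.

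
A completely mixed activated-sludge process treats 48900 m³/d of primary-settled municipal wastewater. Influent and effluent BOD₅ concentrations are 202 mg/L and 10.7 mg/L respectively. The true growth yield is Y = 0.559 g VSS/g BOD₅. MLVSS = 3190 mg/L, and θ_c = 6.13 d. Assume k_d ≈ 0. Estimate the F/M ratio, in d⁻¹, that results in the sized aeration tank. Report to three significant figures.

F/M ≈ 0.308 d⁻¹

Biomass mass balance (decay neglected): V·X = Y·Q·(S₀ − S)·θ_c, so V = 0.559 × 48900 × (202 − 10.7) × 6.13 / 3190 = 10049 m³.
Food-to-microorganism ratio F/M = Q S₀ / (V X) = 48900 × 202 / (10049 × 3190) = 0.3082 d⁻¹.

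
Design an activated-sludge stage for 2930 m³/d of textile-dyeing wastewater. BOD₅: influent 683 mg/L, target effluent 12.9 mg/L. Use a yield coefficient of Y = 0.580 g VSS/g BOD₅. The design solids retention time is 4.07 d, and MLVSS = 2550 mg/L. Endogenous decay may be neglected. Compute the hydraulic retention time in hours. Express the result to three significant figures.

τ ≈ 14.9 h

V·X = Y·Q·ΔS·θ_c gives V = 0.580 × 2930 × (683 − 12.9) × 4.07 / 2550 = 1818 m³.
τ = V/Q = 1818/2930 = 0.6203 d, or 14.89 h.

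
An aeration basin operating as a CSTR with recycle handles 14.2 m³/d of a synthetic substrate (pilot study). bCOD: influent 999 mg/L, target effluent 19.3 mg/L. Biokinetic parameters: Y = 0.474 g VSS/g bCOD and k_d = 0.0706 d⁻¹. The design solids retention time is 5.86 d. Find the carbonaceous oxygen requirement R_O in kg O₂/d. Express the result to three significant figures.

R_O ≈ 7.29 kg O₂/d

The observed yield is Y_obs = Y/(1 + k_d·θ_c) = 0.474 / (1 + 0.0706 × 5.86) = 0.474 / 1.414 = 0.3353 g VSS per g bCOD removed.
Mass of bCOD removed per day: Q(S₀ − S) = 14.2 × 979.7 g/m³ = 13.91 kg/d.
Biomass synthesised: P_X = Y_obs × 13.91 = 4.664 kg VSS/d.
R_O = Q·ΔS − 1.42 P_X = 13.91 − 6.623 = 7.288 kg O₂/d.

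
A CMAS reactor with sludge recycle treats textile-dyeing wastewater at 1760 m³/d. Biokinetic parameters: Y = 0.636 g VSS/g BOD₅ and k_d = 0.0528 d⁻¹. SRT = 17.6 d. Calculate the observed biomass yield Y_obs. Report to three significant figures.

Y_obs ≈ 0.330 g VSS/g BOD₅

Y_obs = Y / (1 + k_d θ_c) = 0.636 / (1 + 0.0528 × 17.6) = 0.636 / 1.929 = 0.3297.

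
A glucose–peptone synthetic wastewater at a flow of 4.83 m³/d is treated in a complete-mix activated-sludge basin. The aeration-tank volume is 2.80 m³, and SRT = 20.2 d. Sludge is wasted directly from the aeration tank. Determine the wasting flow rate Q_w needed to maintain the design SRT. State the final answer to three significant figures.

Q_w ≈ 0.139 m³/d

Wasting from the aeration tank: Q_w = V / θ_c = 2.800 / 20.2 = 0.1386 m³/d.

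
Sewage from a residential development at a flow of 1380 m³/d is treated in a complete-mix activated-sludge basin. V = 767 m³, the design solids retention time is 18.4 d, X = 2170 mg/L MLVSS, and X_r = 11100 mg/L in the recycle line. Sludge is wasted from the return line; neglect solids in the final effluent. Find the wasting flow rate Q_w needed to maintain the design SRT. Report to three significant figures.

Q_w ≈ 8.15 m³/d

Wasting from the return line (neglecting effluent solids): Q_w = V·X / (θ_c·X_r) = 767.0 × 2170 / (18.4 × 11100) = 8.149 m³/d.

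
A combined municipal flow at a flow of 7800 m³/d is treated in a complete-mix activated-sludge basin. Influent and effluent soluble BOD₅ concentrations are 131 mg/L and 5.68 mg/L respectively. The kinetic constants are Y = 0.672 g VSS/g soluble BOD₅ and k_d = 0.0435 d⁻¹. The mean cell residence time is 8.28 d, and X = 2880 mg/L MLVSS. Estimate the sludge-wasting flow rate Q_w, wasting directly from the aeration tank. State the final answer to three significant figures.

Steady-state biomass mass balance: V·X·(1 + k_d·θ_c) = Y·Q·(S₀ − S)·θ_c, so V = 0.672 × 7800 × (131 − 5.68) × 8.28 / [2880 × (1 + 0.0435 × 8.28)] = 5.44×10^6 / 3917 = 1388 m³.
With mixed-liquor wasting, θ_c = V/Q_w, so Q_w = V/θ_c = 1388/8.28 = 167.7 m³/d.

Q_w ≈ 168 m³/d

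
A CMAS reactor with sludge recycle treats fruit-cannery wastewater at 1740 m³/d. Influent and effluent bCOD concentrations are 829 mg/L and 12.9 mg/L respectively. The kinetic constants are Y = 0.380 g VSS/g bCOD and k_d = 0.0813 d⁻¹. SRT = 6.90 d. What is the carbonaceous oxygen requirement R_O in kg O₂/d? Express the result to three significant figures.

Y_obs = Y / (1 + k_d θ_c) = 0.380 / (1 + 0.0813 × 6.90) = 0.380 / 1.561 = 0.2434.
Substrate removed = Q·(S₀ − S) = 1740 m³/d × (829 − 12.9) g/m³ = 1.42×10^6 g/d = 1420 kg/d.
Biomass synthesised: P_X = Y_obs × 1420 = 345.7 kg VSS/d.
R_O = Q·ΔS − 1.42 P_X = 1420 − 490.9 = 929.1 kg O₂/d.

R_O ≈ 929 kg O₂/d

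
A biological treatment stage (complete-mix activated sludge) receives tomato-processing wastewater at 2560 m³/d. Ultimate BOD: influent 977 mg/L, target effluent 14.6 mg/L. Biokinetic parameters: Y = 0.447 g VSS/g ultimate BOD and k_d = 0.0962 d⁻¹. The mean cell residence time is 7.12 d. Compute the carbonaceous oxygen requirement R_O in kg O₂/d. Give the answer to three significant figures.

Observed yield with endogenous decay: Y_obs = Y / (1 + k_d·θ_c) = 0.447 / (1 + 0.0962 × 7.12) = 0.447 / 1.685 = 0.2653 g VSS/g ultimate BOD.
Substrate removed = Q·(S₀ − S) = 2560 m³/d × (977 − 14.6) g/m³ = 2.46×10^6 g/d = 2464 kg/d.
Net sludge production P_X = 0.2653 × 2464 = 653.6 kg VSS/d.
Carbonaceous O₂ demand = substrate oxidised − cell-mass equivalent = 2464 − 1.42 × 653.6 = 1536 kg O₂/d.

R_O ≈ 1540 kg O₂/d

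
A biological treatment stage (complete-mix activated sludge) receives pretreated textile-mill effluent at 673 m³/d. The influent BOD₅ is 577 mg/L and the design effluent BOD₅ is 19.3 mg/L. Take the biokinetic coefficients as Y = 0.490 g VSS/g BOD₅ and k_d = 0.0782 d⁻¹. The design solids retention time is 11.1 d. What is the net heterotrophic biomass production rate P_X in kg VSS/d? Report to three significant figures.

Observed yield with endogenous decay: Y_obs = Y / (1 + k_d·θ_c) = 0.490 / (1 + 0.0782 × 11.1) = 0.490 / 1.868 = 0.2623 g VSS/g BOD₅.
Q·(S₀ − S) = 673 × (577 − 19.3) × 10⁻³ = 375.3 kg/d removed.
Biomass produced: P_X = Y_obs·Q·ΔS = 0.2623 × 375.3 ≈ 98.45 kg VSS/d.

P_X ≈ 98.5 kg VSS/d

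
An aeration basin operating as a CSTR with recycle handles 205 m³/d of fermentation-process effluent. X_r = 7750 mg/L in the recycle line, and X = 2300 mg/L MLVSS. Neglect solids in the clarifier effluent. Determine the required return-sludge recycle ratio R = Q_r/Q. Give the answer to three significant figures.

R ≈ 0.422

Mass balance around the secondary clarifier (neglecting effluent solids): R = X / (X_r − X) = 2300 / (7750 − 2300) = 0.4220.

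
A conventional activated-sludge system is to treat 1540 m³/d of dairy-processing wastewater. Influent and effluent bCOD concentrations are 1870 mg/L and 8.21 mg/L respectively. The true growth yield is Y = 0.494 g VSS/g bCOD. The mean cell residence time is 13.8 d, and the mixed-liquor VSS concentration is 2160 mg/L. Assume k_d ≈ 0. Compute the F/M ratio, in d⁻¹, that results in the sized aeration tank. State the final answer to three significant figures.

V·X = Y·Q·ΔS·θ_c gives V = 0.494 × 1540 × (1870 − 8.21) × 13.8 / 2160 = 9049 m³.
F/M = applied load / biomass = Q·S₀/(V·X) = 1540 × 1870 / (9049 × 2160) = 0.1473 d⁻¹.

F/M ≈ 0.147 d⁻¹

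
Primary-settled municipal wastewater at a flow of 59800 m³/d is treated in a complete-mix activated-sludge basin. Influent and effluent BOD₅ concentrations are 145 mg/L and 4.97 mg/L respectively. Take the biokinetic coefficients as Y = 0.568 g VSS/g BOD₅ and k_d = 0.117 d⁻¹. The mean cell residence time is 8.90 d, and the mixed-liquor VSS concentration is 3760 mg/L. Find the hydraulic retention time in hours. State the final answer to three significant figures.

τ ≈ 2.21 h

Rearranging the biomass balance for a CMAS with decay, V = Y·Q·ΔS·θ_c / [X·(1+k_d θ_c)] = 0.568 × 59800 × (145 − 4.97) × 8.90 / [3760 × (1 + 0.117 × 8.90)] = 4.23×10^7 / 7675 = 5515 m³.
HRT = V/Q = 5515 m³ / 59800 m³·d⁻¹ = 0.09223 d × 24 = 2.213 h.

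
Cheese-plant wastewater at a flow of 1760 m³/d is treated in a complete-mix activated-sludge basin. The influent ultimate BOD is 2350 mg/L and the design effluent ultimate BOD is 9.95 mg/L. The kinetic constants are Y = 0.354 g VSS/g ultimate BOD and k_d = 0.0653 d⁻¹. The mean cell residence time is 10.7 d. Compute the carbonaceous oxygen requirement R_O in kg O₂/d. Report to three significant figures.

Correct the yield for decay: Y_obs = Y/(1 + k_d θ_c) = 0.354 / (1 + 0.0653 × 10.7) = 0.354 / 1.699 = 0.2084.
Mass of ultimate BOD removed per day: Q(S₀ − S) = 1760 × 2340 g/m³ = 4118 kg/d.
Biomass synthesised: P_X = Y_obs × 4118 = 858.3 kg VSS/d.
Carbonaceous O₂ demand = substrate oxidised − cell-mass equivalent = 4118 − 1.42 × 858.3 = 2900 kg O₂/d.

R_O ≈ 2900 kg O₂/d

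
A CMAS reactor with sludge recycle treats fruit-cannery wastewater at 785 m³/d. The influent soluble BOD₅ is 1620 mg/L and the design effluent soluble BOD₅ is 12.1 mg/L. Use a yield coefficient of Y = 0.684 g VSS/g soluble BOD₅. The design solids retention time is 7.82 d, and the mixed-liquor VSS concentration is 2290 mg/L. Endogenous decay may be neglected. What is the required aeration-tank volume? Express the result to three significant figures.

V ≈ 2950 m³

Biomass mass balance (decay neglected): V·X = Y·Q·(S₀ − S)·θ_c, so V = 0.684 × 785 × (1620 − 12.1) × 7.82 / 2290 = 2948 m³.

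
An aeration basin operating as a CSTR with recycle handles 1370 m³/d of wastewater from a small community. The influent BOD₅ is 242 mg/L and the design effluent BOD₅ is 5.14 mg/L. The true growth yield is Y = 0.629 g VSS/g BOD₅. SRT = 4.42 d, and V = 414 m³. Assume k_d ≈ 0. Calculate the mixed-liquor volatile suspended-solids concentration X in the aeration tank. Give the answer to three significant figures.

Without decay, X = Y Q (S₀−S) θ_c / V = 0.629 × 1370 × (242 − 5.14) × 4.42 / 414 = 2179 mg/L.

X ≈ 2180 mg/L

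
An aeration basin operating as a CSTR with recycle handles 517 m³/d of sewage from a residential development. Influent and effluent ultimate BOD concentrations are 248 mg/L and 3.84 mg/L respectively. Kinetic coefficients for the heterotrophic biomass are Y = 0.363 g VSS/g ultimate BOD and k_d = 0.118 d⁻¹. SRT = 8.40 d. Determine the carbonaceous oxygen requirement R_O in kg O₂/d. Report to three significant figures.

Correct the yield for decay: Y_obs = Y/(1 + k_d θ_c) = 0.363 / (1 + 0.118 × 8.40) = 0.363 / 1.991 = 0.1823.
Mass of ultimate BOD removed per day: Q(S₀ − S) = 517 × 244.2 g/m³ = 126.2 kg/d.
P_X = Y_obs·Q·(S₀ − S) = 0.1823 × 126.2 = 23.01 kg VSS/d.
R_O = Q·(S₀ − S) − 1.42·P_X = 126.2 − 1.42 × 23.01 = 93.55 kg O₂/d.

R_O ≈ 93.6 kg O₂/d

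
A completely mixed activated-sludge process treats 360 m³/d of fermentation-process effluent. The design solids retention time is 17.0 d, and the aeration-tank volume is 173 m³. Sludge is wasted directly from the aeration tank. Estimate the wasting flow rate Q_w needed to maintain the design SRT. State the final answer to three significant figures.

Q_w ≈ 10.2 m³/d

Wasting from the aeration tank: Q_w = V / θ_c = 173.0 / 17.0 = 10.18 m³/d.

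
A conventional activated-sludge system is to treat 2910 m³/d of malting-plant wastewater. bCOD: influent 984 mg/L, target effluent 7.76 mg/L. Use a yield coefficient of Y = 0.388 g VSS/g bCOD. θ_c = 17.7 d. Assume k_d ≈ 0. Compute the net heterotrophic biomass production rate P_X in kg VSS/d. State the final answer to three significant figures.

With endogenous decay neglected, the observed yield equals the true yield: Y_obs = Y = 0.388 g VSS/g bCOD.
Q·(S₀ − S) = 2910 × (984 − 7.76) × 10⁻³ = 2841 kg/d removed.
P_X = Y_obs · Q(S₀ − S) = 0.3880 × 2841 = 1102 kg VSS/d.

P_X ≈ 1100 kg VSS/d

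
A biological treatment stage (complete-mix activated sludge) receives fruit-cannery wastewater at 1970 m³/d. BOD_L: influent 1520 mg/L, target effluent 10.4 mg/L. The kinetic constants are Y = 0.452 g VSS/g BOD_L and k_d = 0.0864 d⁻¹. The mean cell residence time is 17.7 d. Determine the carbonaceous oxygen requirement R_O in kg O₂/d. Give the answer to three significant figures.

The observed yield is Y_obs = Y/(1 + k_d·θ_c) = 0.452 / (1 + 0.0864 × 17.7) = 0.452 / 2.529 = 0.1787 g VSS per g BOD_L removed.
Substrate removed = Q·(S₀ − S) = 1970 m³/d × (1520 − 10.4) g/m³ = 2.97×10^6 g/d = 2974 kg/d.
Biomass synthesised: P_X = Y_obs × 2974 = 531.5 kg VSS/d.
R_O = Q·(S₀ − S) − 1.42·P_X = 2974 − 1.42 × 531.5 = 2219 kg O₂/d.

R_O ≈ 2220 kg O₂/d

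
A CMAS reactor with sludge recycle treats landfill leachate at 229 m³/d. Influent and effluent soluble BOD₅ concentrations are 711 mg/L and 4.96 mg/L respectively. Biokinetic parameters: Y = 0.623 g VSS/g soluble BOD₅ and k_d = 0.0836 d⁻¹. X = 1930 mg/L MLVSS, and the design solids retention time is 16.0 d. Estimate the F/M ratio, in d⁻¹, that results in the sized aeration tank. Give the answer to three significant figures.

F/M ≈ 0.236 d⁻¹

Rearranging the biomass balance for a CMAS with decay, V = Y·Q·ΔS·θ_c / [X·(1+k_d θ_c)] = 0.623 × 229 × (711 − 4.96) × 16.0 / [1930 × (1 + 0.0836 × 16.0)] = 1.61×10^6 / 4512 = 357.2 m³.
F/M = applied load / biomass = Q·S₀/(V·X) = 229 × 711 / (357.2 × 1930) = 0.2362 d⁻¹.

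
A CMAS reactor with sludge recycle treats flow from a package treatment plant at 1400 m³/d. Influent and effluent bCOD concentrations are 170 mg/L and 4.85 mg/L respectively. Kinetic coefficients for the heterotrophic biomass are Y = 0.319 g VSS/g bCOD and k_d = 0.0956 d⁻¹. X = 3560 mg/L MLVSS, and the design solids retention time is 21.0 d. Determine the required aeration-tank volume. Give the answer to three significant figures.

Rearranging the biomass balance for a CMAS with decay, V = Y·Q·ΔS·θ_c / [X·(1+k_d θ_c)] = 0.319 × 1400 × (170 − 4.85) × 21.0 / [3560 × (1 + 0.0956 × 21.0)] = 1.55×10^6 / 10707 = 144.7 m³.

V ≈ 145 m³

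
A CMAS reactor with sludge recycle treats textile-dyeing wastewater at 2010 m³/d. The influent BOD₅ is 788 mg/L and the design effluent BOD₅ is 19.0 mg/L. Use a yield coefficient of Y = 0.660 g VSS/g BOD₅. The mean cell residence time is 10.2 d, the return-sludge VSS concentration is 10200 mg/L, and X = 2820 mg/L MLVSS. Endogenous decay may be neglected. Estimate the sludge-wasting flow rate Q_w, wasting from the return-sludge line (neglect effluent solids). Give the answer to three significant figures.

Q_w ≈ 100 m³/d

Biomass mass balance (decay neglected): V·X = Y·Q·(S₀ − S)·θ_c, so V = 0.660 × 2010 × (788 − 19.0) × 10.2 / 2820 = 3690 m³.
θ_c = V·X/(Q_w·X_r) when wasting from the recycle, so Q_w = V·X/(θ_c·X_r) = 3690 × 2820 / (10.2 × 10200) = 100.0 m³/d.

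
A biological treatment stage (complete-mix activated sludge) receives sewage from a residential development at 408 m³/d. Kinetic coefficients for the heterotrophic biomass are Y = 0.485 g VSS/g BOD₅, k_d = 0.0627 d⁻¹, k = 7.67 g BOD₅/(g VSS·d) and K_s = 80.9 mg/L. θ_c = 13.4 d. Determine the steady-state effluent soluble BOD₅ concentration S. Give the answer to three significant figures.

S ≈ 3.10 mg/L

Effluent substrate depends only on kinetics and SRT: S = K_s(1 + k_d θ_c) / [θ_c(Yk − k_d) − 1] = 80.9 × (1 + 0.0627 × 13.4) / [13.4 × (0.485 × 7.67 − 0.0627) − 1] = 148.9 / 48.01 = 3.101 mg/L.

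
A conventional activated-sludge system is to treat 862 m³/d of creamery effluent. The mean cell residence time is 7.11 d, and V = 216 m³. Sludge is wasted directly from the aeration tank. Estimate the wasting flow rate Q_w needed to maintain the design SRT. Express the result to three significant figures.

For wasting at MLVSS concentration, Q_w = V/θ_c = 216.0/7.11 = 30.38 m³/d.

Q_w ≈ 30.4 m³/d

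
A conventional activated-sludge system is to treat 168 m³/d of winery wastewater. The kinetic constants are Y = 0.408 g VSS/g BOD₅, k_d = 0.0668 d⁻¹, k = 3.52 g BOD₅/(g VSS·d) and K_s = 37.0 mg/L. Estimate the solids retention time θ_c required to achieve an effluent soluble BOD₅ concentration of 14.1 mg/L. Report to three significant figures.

θ_c ≈ 3.04 d

From 1/θ_c = Y·k·S/(K_s + S) − k_d: Y·k·S/(K_s+S) = 0.408 × 3.52 × 14.1 / (37.0 + 14.1) = 0.3963 d⁻¹.
1/θ_c = 0.3963 − 0.0668 = 0.3295 d⁻¹, so θ_c = 3.035 d.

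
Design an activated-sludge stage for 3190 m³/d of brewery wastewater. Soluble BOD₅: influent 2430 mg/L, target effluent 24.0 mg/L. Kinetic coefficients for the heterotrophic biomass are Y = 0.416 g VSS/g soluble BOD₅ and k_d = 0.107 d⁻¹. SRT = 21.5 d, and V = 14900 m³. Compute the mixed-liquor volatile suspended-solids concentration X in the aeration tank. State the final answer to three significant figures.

X = Y·Q·ΔS·θ_c / [V·(1 + k_d θ_c)] = 0.416 × 3190 × (2430 − 24.0) × 21.5 / [14900 × (1 + 0.107 × 21.5)] = 1396 mg/L.

X ≈ 1400 mg/L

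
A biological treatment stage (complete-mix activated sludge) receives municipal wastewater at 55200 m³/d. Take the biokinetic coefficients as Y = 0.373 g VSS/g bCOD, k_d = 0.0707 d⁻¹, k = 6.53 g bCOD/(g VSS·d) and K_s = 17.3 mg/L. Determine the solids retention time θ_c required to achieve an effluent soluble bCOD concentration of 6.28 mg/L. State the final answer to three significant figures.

θ_c ≈ 1.73 d

At the target effluent, Y k S/(K_s+S) = 0.373×6.53×6.28/23.58 = 0.6487 d⁻¹.
Then 1/θ_c = μ − k_d = 0.6487 − 0.0707 = 0.5780 d⁻¹, giving θ_c = 1.730 d.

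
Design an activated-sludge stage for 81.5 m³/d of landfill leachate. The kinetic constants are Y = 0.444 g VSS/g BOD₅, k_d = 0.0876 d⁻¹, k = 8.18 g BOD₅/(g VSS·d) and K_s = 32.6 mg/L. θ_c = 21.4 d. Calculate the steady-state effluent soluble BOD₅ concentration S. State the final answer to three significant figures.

Effluent substrate depends only on kinetics and SRT: S = K_s(1 + k_d θ_c) / [θ_c(Yk − k_d) − 1] = 32.6 × (1 + 0.0876 × 21.4) / [21.4 × (0.444 × 8.18 − 0.0876) − 1] = 93.71 / 74.85 = 1.252 mg/L.

S ≈ 1.25 mg/L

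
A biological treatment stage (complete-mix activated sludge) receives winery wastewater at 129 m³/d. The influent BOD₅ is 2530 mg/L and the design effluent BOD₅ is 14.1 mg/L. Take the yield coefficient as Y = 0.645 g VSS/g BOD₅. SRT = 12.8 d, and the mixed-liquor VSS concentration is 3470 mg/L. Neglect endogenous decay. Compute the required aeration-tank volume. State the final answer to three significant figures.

V ≈ 772 m³

Biomass mass balance (decay neglected): V·X = Y·Q·(S₀ − S)·θ_c, so V = 0.645 × 129 × (2530 − 14.1) × 12.8 / 3470 = 772.2 m³.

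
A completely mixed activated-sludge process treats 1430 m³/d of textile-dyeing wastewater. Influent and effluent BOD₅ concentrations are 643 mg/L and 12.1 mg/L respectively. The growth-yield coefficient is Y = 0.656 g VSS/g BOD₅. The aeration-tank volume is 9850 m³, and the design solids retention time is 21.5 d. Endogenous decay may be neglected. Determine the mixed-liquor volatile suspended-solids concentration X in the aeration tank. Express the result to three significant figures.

X ≈ 1290 mg/L

From V·X = Y·Q·(S₀ − S)·θ_c (decay neglected): X = 0.656 × 1430 × (643 − 12.1) × 21.5 / 9850 = 1292 mg/L.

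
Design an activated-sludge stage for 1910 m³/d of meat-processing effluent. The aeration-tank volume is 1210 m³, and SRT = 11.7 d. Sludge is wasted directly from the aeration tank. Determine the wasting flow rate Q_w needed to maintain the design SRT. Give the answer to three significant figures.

Wasting from the aeration tank: Q_w = V / θ_c = 1210 / 11.7 = 103.4 m³/d.

Q_w ≈ 103 m³/d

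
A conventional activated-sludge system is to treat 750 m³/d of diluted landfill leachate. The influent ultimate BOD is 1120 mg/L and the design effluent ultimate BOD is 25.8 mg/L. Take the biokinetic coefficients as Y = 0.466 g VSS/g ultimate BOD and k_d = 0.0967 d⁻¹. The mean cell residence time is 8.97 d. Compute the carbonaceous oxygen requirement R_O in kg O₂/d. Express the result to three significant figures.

R_O ≈ 530 kg O₂/d

Correct the yield for decay: Y_obs = Y/(1 + k_d θ_c) = 0.466 / (1 + 0.0967 × 8.97) = 0.466 / 1.867 = 0.2495.
Q·(S₀ − S) = 750 × (1120 − 25.8) × 10⁻³ = 820.6 kg/d removed.
Net sludge production P_X = 0.2495 × 820.6 = 204.8 kg VSS/d.
R_O = Q·(S₀ − S) − 1.42·P_X = 820.6 − 1.42 × 204.8 = 529.8 kg O₂/d.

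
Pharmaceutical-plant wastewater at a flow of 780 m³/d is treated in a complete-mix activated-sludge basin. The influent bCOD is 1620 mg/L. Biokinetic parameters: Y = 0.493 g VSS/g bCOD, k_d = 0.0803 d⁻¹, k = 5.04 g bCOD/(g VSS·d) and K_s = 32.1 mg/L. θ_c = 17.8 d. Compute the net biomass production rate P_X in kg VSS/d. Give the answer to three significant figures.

P_X ≈ 256 kg VSS/d

From the Monod/SRT balance for a CMAS, S = K_s·(1+k_d θ_c)/[θ_c·(Y k − k_d) − 1] = 32.1 × (1 + 0.0803 × 17.8) / [17.8 × (0.493 × 5.04 − 0.0803) − 1] = 77.98 / 41.80 = 1.866 mg/L.
Correct the yield for decay: Y_obs = Y/(1 + k_d θ_c) = 0.493 / (1 + 0.0803 × 17.8) = 0.493 / 2.429 = 0.2029.
ΔS = 1620 − 1.87 = 1618 mg/L, so the substrate removal rate is 780 × 1618/1000 = 1262 kg bCOD/d.
So the net sludge growth is P_X = 0.2029 × 1262 = 256.1 kg VSS/d.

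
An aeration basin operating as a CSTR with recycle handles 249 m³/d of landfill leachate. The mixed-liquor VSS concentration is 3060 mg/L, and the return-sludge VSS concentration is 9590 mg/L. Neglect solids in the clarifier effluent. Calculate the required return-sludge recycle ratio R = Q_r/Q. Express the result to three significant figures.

R = Q_r/Q = X/(X_r − X) = 3060 / (9590 − 3060) = 0.4686.

R ≈ 0.469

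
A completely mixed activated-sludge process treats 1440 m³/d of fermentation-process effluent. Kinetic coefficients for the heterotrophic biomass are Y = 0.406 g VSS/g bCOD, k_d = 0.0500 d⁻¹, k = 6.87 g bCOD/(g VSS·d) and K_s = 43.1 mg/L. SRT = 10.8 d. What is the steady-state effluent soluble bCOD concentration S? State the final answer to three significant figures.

S ≈ 2.32 mg/L

For a completely mixed reactor with recycle the Lawrence–McCarty relation gives S = K_s·(1 + k_d·θ_c) / [θ_c·(Y·k − k_d) − 1] = 43.1 × (1 + 0.0500 × 10.8) / [10.8 × (0.406 × 6.87 − 0.0500) − 1] = 66.37 / 28.58 = 2.322 mg/L.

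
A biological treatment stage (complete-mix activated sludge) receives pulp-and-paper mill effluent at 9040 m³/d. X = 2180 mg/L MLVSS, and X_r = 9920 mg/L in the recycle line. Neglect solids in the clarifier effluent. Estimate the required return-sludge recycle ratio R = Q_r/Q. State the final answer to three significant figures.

Solids balance on the clarifier gives (1+R)X = R·X_r, so R = X/(X_r − X) = 2180 / (9920 − 2180) = 0.2817.

R ≈ 0.282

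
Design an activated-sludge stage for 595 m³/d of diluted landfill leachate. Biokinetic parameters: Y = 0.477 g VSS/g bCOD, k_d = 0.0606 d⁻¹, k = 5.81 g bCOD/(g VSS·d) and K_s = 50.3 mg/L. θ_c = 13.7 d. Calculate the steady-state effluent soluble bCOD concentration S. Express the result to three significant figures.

For a completely mixed reactor with recycle the Lawrence–McCarty relation gives S = K_s·(1 + k_d·θ_c) / [θ_c·(Y·k − k_d) − 1] = 50.3 × (1 + 0.0606 × 13.7) / [13.7 × (0.477 × 5.81 − 0.0606) − 1] = 92.06 / 36.14 = 2.547 mg/L.

S ≈ 2.55 mg/L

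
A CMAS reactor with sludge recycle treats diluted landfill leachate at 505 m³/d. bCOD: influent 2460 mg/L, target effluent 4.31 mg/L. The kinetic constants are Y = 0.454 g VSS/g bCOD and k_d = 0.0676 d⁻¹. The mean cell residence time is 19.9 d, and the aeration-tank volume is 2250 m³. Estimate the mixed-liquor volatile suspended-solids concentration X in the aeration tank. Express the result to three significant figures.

X ≈ 2120 mg/L

X = Y·Q·ΔS·θ_c / [V·(1 + k_d θ_c)] = 0.454 × 505 × (2460 − 4.31) × 19.9 / [2250 × (1 + 0.0676 × 19.9)] = 2123 mg/L.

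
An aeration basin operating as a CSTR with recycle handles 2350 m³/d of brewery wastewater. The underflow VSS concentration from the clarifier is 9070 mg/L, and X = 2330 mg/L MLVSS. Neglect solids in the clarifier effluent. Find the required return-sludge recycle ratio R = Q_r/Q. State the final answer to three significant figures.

Mass balance around the secondary clarifier (neglecting effluent solids): R = X / (X_r − X) = 2330 / (9070 − 2330) = 0.3457.

R ≈ 0.346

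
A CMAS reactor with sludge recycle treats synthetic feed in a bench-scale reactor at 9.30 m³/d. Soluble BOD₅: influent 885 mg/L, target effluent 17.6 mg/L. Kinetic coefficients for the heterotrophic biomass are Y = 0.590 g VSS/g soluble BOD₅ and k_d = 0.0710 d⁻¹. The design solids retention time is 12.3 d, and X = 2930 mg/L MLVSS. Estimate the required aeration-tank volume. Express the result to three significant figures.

V ≈ 10.7 m³

Rearranging the biomass balance for a CMAS with decay, V = Y·Q·ΔS·θ_c / [X·(1+k_d θ_c)] = 0.590 × 9.30 × (885 − 17.6) × 12.3 / [2930 × (1 + 0.0710 × 12.3)] = 5.85×10^4 / 5489 = 10.67 m³.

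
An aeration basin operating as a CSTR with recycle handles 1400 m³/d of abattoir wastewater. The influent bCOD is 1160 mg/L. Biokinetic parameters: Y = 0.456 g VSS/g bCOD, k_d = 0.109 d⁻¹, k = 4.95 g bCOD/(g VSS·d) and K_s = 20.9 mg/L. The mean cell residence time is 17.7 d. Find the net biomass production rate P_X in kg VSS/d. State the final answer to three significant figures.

Effluent substrate depends only on kinetics and SRT: S = K_s(1 + k_d θ_c) / [θ_c(Yk − k_d) − 1] = 20.9 × (1 + 0.109 × 17.7) / [17.7 × (0.456 × 4.95 − 0.109) − 1] = 61.22 / 37.02 = 1.654 mg/L.
The observed yield is Y_obs = Y/(1 + k_d·θ_c) = 0.456 / (1 + 0.109 × 17.7) = 0.456 / 2.929 = 0.1557 g VSS per g bCOD removed.
ΔS = 1160 − 1.65 = 1158 mg/L, so the substrate removal rate is 1400 × 1158/1000 = 1622 kg bCOD/d.
Net biomass production P_X = Y_obs × Q·(S₀ − S) = 0.1557 × 1622 = 252.4 kg VSS/d.

P_X ≈ 252 kg VSS/d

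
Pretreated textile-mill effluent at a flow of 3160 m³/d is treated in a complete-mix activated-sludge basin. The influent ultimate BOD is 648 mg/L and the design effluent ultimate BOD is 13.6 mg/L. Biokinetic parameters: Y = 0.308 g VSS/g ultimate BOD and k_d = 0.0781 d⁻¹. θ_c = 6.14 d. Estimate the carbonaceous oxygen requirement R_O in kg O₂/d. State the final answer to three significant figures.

R_O ≈ 1410 kg O₂/d

Observed yield with endogenous decay: Y_obs = Y / (1 + k_d·θ_c) = 0.308 / (1 + 0.0781 × 6.14) = 0.308 / 1.480 = 0.2082 g VSS/g ultimate BOD.
ΔS = 648 − 13.6 = 634.4 mg/L, so the substrate removal rate is 3160 × 634.4/1000 = 2005 kg ultimate BOD/d.
P_X = Y_obs·Q·(S₀ − S) = 0.2082 × 2005 = 417.3 kg VSS/d.
R_O = Q·(S₀ − S) − 1.42·P_X = 2005 − 1.42 × 417.3 = 1412 kg O₂/d.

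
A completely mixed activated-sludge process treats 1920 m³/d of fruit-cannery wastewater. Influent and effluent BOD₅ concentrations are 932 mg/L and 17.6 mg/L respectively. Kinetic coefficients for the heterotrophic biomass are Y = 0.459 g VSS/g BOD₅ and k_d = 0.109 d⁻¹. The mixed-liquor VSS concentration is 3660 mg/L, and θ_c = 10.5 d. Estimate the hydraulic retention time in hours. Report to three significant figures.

τ ≈ 13.5 h

Steady-state biomass mass balance: V·X·(1 + k_d·θ_c) = Y·Q·(S₀ − S)·θ_c, so V = 0.459 × 1920 × (932 − 17.6) × 10.5 / [3660 × (1 + 0.109 × 10.5)] = 8.46×10^6 / 7849 = 1078 m³.
Hydraulic retention time τ = V/Q = 1078 / 1920 = 0.5615 d = 13.48 h.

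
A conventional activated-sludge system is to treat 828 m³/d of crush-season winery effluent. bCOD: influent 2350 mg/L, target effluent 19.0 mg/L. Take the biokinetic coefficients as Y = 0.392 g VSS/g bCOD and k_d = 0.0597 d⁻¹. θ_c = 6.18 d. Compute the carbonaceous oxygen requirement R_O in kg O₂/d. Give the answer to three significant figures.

Y_obs = Y / (1 + k_d θ_c) = 0.392 / (1 + 0.0597 × 6.18) = 0.392 / 1.369 = 0.2864.
Mass of bCOD removed per day: Q(S₀ − S) = 828 × 2331 g/m³ = 1930 kg/d.
P_X = Y_obs·Q·(S₀ − S) = 0.2864 × 1930 = 552.7 kg VSS/d.
R_O = Q·(S₀ − S) − 1.42·P_X = 1930 − 1.42 × 552.7 = 1145 kg O₂/d.

R_O ≈ 1150 kg O₂/d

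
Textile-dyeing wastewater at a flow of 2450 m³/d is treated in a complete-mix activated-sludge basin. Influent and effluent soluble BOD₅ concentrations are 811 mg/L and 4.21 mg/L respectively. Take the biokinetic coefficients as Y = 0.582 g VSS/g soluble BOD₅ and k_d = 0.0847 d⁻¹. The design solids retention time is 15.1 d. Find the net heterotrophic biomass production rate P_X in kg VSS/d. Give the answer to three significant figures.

Y_obs = Y / (1 + k_d θ_c) = 0.582 / (1 + 0.0847 × 15.1) = 0.582 / 2.279 = 0.2554.
Q·(S₀ − S) = 2450 × (811 − 4.21) × 10⁻³ = 1977 kg/d removed.
P_X = Y_obs · Q(S₀ − S) = 0.2554 × 1977 = 504.8 kg VSS/d.

P_X ≈ 505 kg VSS/d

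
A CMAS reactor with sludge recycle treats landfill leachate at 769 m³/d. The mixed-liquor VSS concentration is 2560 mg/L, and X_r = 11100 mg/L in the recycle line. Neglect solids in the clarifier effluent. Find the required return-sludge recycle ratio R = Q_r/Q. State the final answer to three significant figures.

Mass balance around the secondary clarifier (neglecting effluent solids): R = X / (X_r − X) = 2560 / (11100 − 2560) = 0.2998.

R ≈ 0.300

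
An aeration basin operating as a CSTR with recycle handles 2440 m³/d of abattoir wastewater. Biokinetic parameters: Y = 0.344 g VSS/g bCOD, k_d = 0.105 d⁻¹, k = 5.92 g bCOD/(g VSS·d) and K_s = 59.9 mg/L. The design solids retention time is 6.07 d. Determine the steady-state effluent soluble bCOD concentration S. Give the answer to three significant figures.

S ≈ 9.15 mg/L

Effluent substrate depends only on kinetics and SRT: S = K_s(1 + k_d θ_c) / [θ_c(Yk − k_d) − 1] = 59.9 × (1 + 0.105 × 6.07) / [6.07 × (0.344 × 5.92 − 0.105) − 1] = 98.08 / 10.72 = 9.146 mg/L.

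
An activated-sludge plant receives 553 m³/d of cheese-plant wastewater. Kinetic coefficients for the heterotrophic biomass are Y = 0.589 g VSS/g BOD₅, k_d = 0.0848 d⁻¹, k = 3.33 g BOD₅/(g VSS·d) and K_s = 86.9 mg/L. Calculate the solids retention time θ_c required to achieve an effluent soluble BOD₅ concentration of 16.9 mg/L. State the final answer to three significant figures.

Specific growth rate at S = 16.9 mg/L: μ = YkS/(K_s+S) = 0.589·3.33·16.9/(86.9+16.9) = 0.3193 d⁻¹.
Then 1/θ_c = μ − k_d = 0.3193 − 0.0848 = 0.2345 d⁻¹, giving θ_c = 4.264 d.

θ_c ≈ 4.26 d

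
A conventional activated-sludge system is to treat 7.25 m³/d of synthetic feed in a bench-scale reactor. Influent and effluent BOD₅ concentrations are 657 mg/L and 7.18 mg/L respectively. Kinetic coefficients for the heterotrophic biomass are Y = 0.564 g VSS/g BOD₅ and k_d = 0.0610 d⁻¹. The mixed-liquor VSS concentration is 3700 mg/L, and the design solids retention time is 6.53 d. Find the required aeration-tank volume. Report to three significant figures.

V ≈ 3.35 m³

Steady-state biomass mass balance: V·X·(1 + k_d·θ_c) = Y·Q·(S₀ − S)·θ_c, so V = 0.564 × 7.25 × (657 − 7.18) × 6.53 / [3700 × (1 + 0.0610 × 6.53)] = 1.74×10^4 / 5174 = 3.354 m³.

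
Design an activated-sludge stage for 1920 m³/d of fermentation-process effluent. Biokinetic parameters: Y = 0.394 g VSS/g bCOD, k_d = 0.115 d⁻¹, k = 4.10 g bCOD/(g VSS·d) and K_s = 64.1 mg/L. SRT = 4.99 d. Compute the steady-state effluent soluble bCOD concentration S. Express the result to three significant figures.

Effluent substrate depends only on kinetics and SRT: S = K_s(1 + k_d θ_c) / [θ_c(Yk − k_d) − 1] = 64.1 × (1 + 0.115 × 4.99) / [4.99 × (0.394 × 4.10 − 0.115) − 1] = 100.9 / 6.487 = 15.55 mg/L.

S ≈ 15.6 mg/L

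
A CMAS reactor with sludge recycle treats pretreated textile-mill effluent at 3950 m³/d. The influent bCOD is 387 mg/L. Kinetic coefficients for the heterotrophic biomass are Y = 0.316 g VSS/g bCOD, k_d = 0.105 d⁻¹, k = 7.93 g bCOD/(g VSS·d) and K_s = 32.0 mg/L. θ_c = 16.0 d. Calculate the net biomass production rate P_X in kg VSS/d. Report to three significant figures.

P_X ≈ 179 kg VSS/d

For a completely mixed reactor with recycle the Lawrence–McCarty relation gives S = K_s·(1 + k_d·θ_c) / [θ_c·(Y·k − k_d) − 1] = 32.0 × (1 + 0.105 × 16.0) / [16.0 × (0.316 × 7.93 − 0.105) − 1] = 85.76 / 37.41 = 2.292 mg/L.
Correct the yield for decay: Y_obs = Y/(1 + k_d θ_c) = 0.316 / (1 + 0.105 × 16.0) = 0.316 / 2.680 = 0.1179.
Substrate removed = Q·(S₀ − S) = 3950 m³/d × (387 − 2.29) g/m³ = 1.52×10^6 g/d = 1520 kg/d.
Net biomass production P_X = Y_obs × Q·(S₀ − S) = 0.1179 × 1520 = 179.2 kg VSS/d.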